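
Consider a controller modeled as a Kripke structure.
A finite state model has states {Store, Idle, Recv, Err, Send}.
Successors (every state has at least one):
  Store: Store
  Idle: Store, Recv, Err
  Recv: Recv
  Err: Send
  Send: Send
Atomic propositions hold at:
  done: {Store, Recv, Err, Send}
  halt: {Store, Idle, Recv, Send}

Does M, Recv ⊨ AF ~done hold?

No

Sat(~done) = {Idle}
AF ~done: least fixpoint, start Z0 = {Idle}, add states with every successor in Z. Already a fixed point.
Sat(AF ~done) = {Idle}
Recv ∉ Sat(AF ~done) = {Idle}, so the formula does not hold at Recv.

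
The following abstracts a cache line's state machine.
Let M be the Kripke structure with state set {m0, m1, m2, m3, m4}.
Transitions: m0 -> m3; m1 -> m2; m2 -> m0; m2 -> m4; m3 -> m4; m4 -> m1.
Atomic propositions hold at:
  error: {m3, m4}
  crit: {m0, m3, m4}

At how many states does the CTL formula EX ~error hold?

Sat(~error) = {m0, m1, m2}
Sat(EX ~error) = {s : some successor in {m0, m1, m2}} = {m1, m2, m4}
|Sat(EX ~error)| = |{m1, m2, m4}| = 3.

3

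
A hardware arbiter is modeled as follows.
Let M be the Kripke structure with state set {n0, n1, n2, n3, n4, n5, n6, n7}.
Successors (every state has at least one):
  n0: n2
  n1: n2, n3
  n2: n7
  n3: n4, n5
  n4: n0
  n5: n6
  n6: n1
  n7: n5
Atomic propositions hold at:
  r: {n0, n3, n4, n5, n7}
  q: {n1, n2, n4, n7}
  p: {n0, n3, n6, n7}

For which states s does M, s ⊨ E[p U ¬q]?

{n0, n3, n5, n6, n7}

Sat(¬q) = {n0, n3, n5, n6}
E[p U ¬q]: least fixpoint, start Z0 = Sat(¬q) = {n0, n3, n5, n6}, add states in Sat(p) with some successor in Z. Z1 = {n0, n3, n5, n6, n7}; fixed.
Sat(E[p U ¬q]) = {n0, n3, n5, n6, n7}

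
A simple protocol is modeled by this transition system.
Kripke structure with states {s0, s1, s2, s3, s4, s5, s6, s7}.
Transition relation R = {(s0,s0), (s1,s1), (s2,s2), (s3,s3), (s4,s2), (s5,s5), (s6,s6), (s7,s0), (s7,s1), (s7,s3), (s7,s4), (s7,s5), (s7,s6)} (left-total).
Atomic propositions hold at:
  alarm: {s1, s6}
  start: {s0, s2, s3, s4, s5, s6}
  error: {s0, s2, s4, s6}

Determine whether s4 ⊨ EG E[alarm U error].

E[alarm U error]: least fixpoint, start Z0 = Sat(error) = {s0, s2, s4, s6}, add states in Sat(alarm) with some successor in Z. Already a fixed point.
Sat(E[alarm U error]) = {s0, s2, s4, s6}
EG E[alarm U error]: greatest fixpoint, start Z0 = {s0, s2, s4, s6}, keep only states in Sat with some successor in Z. Already a fixed point.
Sat(EG E[alarm U error]) = {s0, s2, s4, s6}
s4 ∈ Sat(EG E[alarm U error]) = {s0, s2, s4, s6}, so the formula holds at s4.

Yes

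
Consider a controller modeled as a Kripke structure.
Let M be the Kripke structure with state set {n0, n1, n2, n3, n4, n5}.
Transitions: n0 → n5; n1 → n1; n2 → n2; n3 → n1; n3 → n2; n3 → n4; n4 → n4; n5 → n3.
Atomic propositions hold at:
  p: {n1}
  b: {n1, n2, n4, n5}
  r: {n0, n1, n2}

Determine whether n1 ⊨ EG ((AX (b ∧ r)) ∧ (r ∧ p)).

Sat(b ∧ r) = {n1, n2}
Sat(AX (b ∧ r)) = {s : every successor in {n1, n2}} = {n1, n2}
Sat(r ∧ p) = {n1}
Sat((AX (b ∧ r)) ∧ (r ∧ p)) = {n1}
EG ((AX (b ∧ r)) ∧ (r ∧ p)): greatest fixpoint, start Z0 = {n1}, keep only states in Sat with some successor in Z. Already a fixed point.
Sat(EG ((AX (b ∧ r)) ∧ (r ∧ p))) = {n1}
n1 ∈ Sat(EG ((AX (b ∧ r)) ∧ (r ∧ p))) = {n1}, so the formula holds at n1.

Yes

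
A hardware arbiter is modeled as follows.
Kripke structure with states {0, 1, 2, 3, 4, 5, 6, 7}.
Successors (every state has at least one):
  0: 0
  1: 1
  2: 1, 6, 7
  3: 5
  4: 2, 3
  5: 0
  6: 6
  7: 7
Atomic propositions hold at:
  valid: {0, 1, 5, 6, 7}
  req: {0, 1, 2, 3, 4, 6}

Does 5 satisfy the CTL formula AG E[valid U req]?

Yes

E[valid U req]: least fixpoint, start Z0 = Sat(req) = {0, 1, 2, 3, 4, 6}, add states in Sat(valid) with some successor in Z. Z1 = {0, 1, 2, 3, 4, 5, 6}; fixed.
Sat(E[valid U req]) = {0, 1, 2, 3, 4, 5, 6}
AG E[valid U req]: greatest fixpoint, start Z0 = {0, 1, 2, 3, 4, 5, 6}, keep only states in Sat with every successor in Z. Z1 = {0, 1, 3, 4, 5, 6}; Z2 = {0, 1, 3, 5, 6}; fixed.
Sat(AG E[valid U req]) = {0, 1, 3, 5, 6}
5 ∈ Sat(AG E[valid U req]) = {0, 1, 3, 5, 6}, so the formula holds at 5.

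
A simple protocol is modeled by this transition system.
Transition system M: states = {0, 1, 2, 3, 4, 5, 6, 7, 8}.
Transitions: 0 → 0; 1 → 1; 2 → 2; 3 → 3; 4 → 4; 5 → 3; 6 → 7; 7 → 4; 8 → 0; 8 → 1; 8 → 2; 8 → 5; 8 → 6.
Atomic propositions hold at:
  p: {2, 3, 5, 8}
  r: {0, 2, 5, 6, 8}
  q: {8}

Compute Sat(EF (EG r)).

EG r: greatest fixpoint, start Z0 = {0, 2, 5, 6, 8}, keep only states in Sat with some successor in Z. Z1 = {0, 2, 8}; fixed.
Sat(EG r) = {0, 2, 8}
EF (EG r): least fixpoint, start Z0 = {0, 2, 8}, add states with some successor in Z. Already a fixed point.
Sat(EF (EG r)) = {0, 2, 8}

{0, 2, 8}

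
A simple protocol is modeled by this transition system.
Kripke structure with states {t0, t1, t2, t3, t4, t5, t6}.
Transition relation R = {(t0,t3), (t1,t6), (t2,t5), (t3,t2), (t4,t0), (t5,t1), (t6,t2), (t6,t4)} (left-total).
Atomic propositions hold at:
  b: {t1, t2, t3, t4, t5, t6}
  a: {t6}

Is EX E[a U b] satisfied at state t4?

E[a U b]: least fixpoint, start Z0 = Sat(b) = {t1, t2, t3, t4, t5, t6}, add states in Sat(a) with some successor in Z. Already a fixed point.
Sat(E[a U b]) = {t1, t2, t3, t4, t5, t6}
Sat(EX E[a U b]) = {s : some successor in {t1, t2, t3, t4, t5, t6}} = {t0, t1, t2, t3, t5, t6}
t4 ∉ Sat(EX E[a U b]) = {t0, t1, t2, t3, t5, t6}, so the formula does not hold at t4.

No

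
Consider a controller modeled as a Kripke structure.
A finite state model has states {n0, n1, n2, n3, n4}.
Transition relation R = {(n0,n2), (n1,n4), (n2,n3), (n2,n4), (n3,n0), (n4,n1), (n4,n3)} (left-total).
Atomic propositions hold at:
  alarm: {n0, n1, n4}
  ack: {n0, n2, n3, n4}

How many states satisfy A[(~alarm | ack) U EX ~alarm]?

Sat(~alarm) = {n2, n3}
Sat(~alarm | ack) = {n0, n2, n3, n4}
Sat(EX ~alarm) = {s : some successor in {n2, n3}} = {n0, n2, n4}
A[(~alarm | ack) U EX ~alarm]: least fixpoint, start Z0 = Sat(EX ~alarm) = {n0, n2, n4}, add states in Sat(~alarm | ack) with every successor in Z. Z1 = {n0, n2, n3, n4}; fixed.
Sat(A[(~alarm | ack) U EX ~alarm]) = {n0, n2, n3, n4}
|Sat(A[(~alarm | ack) U EX ~alarm])| = |{n0, n2, n3, n4}| = 4.

4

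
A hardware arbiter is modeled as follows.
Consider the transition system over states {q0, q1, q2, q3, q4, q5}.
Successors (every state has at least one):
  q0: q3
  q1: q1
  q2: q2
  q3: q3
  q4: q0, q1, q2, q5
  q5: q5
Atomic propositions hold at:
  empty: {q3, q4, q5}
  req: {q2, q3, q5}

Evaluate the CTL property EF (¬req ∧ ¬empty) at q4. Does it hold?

Yes

Sat(¬req) = {q0, q1, q4}
Sat(¬empty) = {q0, q1, q2}
Sat(¬req ∧ ¬empty) = {q0, q1}
EF (¬req ∧ ¬empty): least fixpoint, start Z0 = {q0, q1}, add states with some successor in Z. Z1 = {q0, q1, q4}; fixed.
Sat(EF (¬req ∧ ¬empty)) = {q0, q1, q4}
q4 ∈ Sat(EF (¬req ∧ ¬empty)) = {q0, q1, q4}, so the formula holds at q4.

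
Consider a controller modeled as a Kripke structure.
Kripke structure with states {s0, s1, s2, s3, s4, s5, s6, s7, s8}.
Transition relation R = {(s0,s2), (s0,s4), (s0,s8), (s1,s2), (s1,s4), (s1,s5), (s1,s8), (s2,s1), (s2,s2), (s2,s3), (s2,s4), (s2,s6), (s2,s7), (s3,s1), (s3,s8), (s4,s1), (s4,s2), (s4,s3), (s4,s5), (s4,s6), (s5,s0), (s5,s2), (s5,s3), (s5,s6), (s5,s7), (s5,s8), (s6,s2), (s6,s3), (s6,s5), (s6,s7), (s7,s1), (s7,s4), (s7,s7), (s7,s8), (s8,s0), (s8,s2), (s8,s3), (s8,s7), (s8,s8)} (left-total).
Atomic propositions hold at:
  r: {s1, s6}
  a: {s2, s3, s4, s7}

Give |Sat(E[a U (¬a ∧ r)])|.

6

Sat(¬a) = {s0, s1, s5, s6, s8}
Sat(¬a ∧ r) = {s1, s6}
E[a U (¬a ∧ r)]: least fixpoint, start Z0 = Sat((¬a ∧ r)) = {s1, s6}, add states in Sat(a) with some successor in Z. Z1 = {s1, s2, s3, s4, s6, s7}; fixed.
Sat(E[a U (¬a ∧ r)]) = {s1, s2, s3, s4, s6, s7}
|Sat(E[a U (¬a ∧ r)])| = |{s1, s2, s3, s4, s6, s7}| = 6.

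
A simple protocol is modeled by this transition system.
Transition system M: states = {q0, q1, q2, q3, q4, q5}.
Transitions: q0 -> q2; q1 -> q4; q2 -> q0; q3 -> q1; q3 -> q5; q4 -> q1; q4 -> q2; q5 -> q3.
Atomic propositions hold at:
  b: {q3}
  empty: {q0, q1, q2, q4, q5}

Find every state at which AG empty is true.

AG empty: greatest fixpoint, start Z0 = {q0, q1, q2, q4, q5}, keep only states in Sat with every successor in Z. Z1 = {q0, q1, q2, q4}; fixed.
Sat(AG empty) = {q0, q1, q2, q4}

{q0, q1, q2, q4}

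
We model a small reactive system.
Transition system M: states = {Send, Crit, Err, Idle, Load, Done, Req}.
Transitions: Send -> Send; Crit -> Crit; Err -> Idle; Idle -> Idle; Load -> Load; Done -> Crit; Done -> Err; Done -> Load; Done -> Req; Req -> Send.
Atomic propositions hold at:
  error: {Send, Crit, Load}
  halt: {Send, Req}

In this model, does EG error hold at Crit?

Yes

EG error: greatest fixpoint, start Z0 = {Send, Crit, Load}, keep only states in Sat with some successor in Z. Already a fixed point.
Sat(EG error) = {Send, Crit, Load}
Crit ∈ Sat(EG error) = {Send, Crit, Load}, so the formula holds at Crit.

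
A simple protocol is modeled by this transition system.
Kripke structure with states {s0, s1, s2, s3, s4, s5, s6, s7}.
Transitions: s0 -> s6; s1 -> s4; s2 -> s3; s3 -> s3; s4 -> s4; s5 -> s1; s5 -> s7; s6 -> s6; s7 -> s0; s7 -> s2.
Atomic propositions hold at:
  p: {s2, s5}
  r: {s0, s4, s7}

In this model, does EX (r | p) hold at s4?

Yes

Sat(r | p) = {s0, s2, s4, s5, s7}
Sat(EX (r | p)) = {s : some successor in {s0, s2, s4, s5, s7}} = {s1, s4, s5, s7}
s4 ∈ Sat(EX (r | p)) = {s1, s4, s5, s7}, so the formula holds at s4.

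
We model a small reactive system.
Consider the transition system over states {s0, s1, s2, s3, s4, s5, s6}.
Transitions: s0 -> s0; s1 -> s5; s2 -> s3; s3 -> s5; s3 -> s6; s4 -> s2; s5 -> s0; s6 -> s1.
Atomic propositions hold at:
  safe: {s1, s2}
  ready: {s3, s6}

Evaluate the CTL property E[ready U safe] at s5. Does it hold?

No

E[ready U safe]: least fixpoint, start Z0 = Sat(safe) = {s1, s2}, add states in Sat(ready) with some successor in Z. Z1 = {s1, s2, s6}; Z2 = {s1, s2, s3, s6}; fixed.
Sat(E[ready U safe]) = {s1, s2, s3, s6}
s5 ∉ Sat(E[ready U safe]) = {s1, s2, s3, s6}, so the formula does not hold at s5.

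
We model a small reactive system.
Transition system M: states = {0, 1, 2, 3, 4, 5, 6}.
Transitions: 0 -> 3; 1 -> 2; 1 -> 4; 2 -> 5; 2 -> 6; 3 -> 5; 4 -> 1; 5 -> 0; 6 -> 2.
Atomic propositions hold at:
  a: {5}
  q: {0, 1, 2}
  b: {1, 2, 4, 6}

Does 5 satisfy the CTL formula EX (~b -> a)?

Sat(~b) = {0, 3, 5}
Sat(~b -> a) = {1, 2, 4, 5, 6}
Sat(EX (~b -> a)) = {s : some successor in {1, 2, 4, 5, 6}} = {1, 2, 3, 4, 6}
5 ∉ Sat(EX (~b -> a)) = {1, 2, 3, 4, 6}, so the formula does not hold at 5.

No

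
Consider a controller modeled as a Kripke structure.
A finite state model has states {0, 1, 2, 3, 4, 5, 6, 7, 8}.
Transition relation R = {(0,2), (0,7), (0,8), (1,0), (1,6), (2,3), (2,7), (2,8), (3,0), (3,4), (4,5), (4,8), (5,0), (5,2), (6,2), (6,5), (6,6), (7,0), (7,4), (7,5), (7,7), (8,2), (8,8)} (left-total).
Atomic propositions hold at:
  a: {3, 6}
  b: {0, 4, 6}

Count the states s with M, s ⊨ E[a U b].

4

E[a U b]: least fixpoint, start Z0 = Sat(b) = {0, 4, 6}, add states in Sat(a) with some successor in Z. Z1 = {0, 3, 4, 6}; fixed.
Sat(E[a U b]) = {0, 3, 4, 6}
|Sat(E[a U b])| = |{0, 3, 4, 6}| = 4.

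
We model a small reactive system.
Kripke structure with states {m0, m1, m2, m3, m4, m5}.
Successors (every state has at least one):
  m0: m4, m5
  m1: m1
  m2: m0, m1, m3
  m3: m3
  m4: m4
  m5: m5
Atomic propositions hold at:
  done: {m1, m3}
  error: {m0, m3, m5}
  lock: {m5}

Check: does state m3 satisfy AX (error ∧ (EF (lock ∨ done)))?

Yes

Sat(lock ∨ done) = {m1, m3, m5}
EF (lock ∨ done): least fixpoint, start Z0 = {m1, m3, m5}, add states with some successor in Z. Z1 = {m0, m1, m2, m3, m5}; fixed.
Sat(EF (lock ∨ done)) = {m0, m1, m2, m3, m5}
Sat(error ∧ (EF (lock ∨ done))) = {m0, m3, m5}
Sat(AX (error ∧ (EF (lock ∨ done)))) = {s : every successor in {m0, m3, m5}} = {m3, m5}
m3 ∈ Sat(AX (error ∧ (EF (lock ∨ done)))) = {m3, m5}, so the formula holds at m3.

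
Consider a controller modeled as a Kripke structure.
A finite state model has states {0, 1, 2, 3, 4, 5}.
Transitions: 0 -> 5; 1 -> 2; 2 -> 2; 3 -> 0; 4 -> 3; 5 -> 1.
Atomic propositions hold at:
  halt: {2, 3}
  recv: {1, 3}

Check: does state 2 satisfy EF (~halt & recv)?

No

Sat(~halt) = {0, 1, 4, 5}
Sat(~halt & recv) = {1}
EF (~halt & recv): least fixpoint, start Z0 = {1}, add states with some successor in Z. Z1 = {1, 5}; Z2 = {0, 1, 5}; Z3 = {0, 1, 3, 5}; Z4 = {0, 1, 3, 4, 5}; fixed.
Sat(EF (~halt & recv)) = {0, 1, 3, 4, 5}
2 ∉ Sat(EF (~halt & recv)) = {0, 1, 3, 4, 5}, so the formula does not hold at 2.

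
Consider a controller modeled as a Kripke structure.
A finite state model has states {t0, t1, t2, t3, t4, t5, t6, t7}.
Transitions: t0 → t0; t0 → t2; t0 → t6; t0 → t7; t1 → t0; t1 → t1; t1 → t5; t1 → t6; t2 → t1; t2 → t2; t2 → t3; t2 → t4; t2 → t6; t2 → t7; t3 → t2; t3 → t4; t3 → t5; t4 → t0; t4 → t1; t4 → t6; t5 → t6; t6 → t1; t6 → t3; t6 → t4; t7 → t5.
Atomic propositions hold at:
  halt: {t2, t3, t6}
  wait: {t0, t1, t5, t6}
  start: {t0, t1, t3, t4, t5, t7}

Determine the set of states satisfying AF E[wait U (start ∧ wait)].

{t0, t1, t4, t5, t6, t7}

Sat(start ∧ wait) = {t0, t1, t5}
E[wait U (start ∧ wait)]: least fixpoint, start Z0 = Sat((start ∧ wait)) = {t0, t1, t5}, add states in Sat(wait) with some successor in Z. Z1 = {t0, t1, t5, t6}; fixed.
Sat(E[wait U (start ∧ wait)]) = {t0, t1, t5, t6}
AF E[wait U (start ∧ wait)]: least fixpoint, start Z0 = {t0, t1, t5, t6}, add states with every successor in Z. Z1 = {t0, t1, t4, t5, t6, t7}; fixed.
Sat(AF E[wait U (start ∧ wait)]) = {t0, t1, t4, t5, t6, t7}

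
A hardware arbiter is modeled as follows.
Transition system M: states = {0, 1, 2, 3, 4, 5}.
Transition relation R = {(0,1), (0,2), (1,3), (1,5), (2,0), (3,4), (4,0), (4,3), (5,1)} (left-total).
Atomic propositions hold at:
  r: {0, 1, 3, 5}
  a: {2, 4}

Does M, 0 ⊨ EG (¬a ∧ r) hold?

Sat(¬a) = {0, 1, 3, 5}
Sat(¬a ∧ r) = {0, 1, 3, 5}
EG (¬a ∧ r): greatest fixpoint, start Z0 = {0, 1, 3, 5}, keep only states in Sat with some successor in Z. Z1 = {0, 1, 5}; fixed.
Sat(EG (¬a ∧ r)) = {0, 1, 5}
0 ∈ Sat(EG (¬a ∧ r)) = {0, 1, 5}, so the formula holds at 0.

Yes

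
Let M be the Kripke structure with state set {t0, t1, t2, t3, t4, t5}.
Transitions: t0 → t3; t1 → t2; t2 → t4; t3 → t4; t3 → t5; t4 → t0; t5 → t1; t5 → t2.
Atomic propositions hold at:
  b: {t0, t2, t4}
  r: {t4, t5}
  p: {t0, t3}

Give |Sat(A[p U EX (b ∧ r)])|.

3

Sat(b ∧ r) = {t4}
Sat(EX (b ∧ r)) = {s : some successor in {t4}} = {t2, t3}
A[p U EX (b ∧ r)]: least fixpoint, start Z0 = Sat(EX (b ∧ r)) = {t2, t3}, add states in Sat(p) with every successor in Z. Z1 = {t0, t2, t3}; fixed.
Sat(A[p U EX (b ∧ r)]) = {t0, t2, t3}
|Sat(A[p U EX (b ∧ r)])| = |{t0, t2, t3}| = 3.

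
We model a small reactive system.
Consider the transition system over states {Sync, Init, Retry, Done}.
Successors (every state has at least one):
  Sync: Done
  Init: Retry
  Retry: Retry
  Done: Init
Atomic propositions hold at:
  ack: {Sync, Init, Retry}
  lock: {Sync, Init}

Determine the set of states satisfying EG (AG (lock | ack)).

{Init, Retry}

Sat(lock | ack) = {Sync, Init, Retry}
AG (lock | ack): greatest fixpoint, start Z0 = {Sync, Init, Retry}, keep only states in Sat with every successor in Z. Z1 = {Init, Retry}; fixed.
Sat(AG (lock | ack)) = {Init, Retry}
EG (AG (lock | ack)): greatest fixpoint, start Z0 = {Init, Retry}, keep only states in Sat with some successor in Z. Already a fixed point.
Sat(EG (AG (lock | ack))) = {Init, Retry}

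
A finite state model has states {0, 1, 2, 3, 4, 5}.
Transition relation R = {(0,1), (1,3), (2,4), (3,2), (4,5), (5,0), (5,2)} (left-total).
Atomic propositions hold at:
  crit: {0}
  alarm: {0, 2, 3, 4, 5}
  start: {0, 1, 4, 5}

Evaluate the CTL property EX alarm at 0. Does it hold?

No

Sat(EX alarm) = {s : some successor in {0, 2, 3, 4, 5}} = {1, 2, 3, 4, 5}
0 ∉ Sat(EX alarm) = {1, 2, 3, 4, 5}, so the formula does not hold at 0.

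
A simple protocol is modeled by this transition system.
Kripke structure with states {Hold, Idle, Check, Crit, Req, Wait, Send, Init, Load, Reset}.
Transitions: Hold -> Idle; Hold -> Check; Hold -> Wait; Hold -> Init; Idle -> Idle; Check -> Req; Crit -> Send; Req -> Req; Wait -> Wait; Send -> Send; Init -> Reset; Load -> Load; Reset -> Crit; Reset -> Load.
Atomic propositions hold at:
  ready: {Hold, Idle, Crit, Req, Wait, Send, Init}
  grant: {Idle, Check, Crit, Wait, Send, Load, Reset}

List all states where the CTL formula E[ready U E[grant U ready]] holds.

E[grant U ready]: least fixpoint, start Z0 = Sat(ready) = {Hold, Idle, Crit, Req, Wait, Send, Init}, add states in Sat(grant) with some successor in Z. Z1 = {Hold, Idle, Check, Crit, Req, Wait, Send, Init, Reset}; fixed.
Sat(E[grant U ready]) = {Hold, Idle, Check, Crit, Req, Wait, Send, Init, Reset}
E[ready U E[grant U ready]]: least fixpoint, start Z0 = Sat(E[grant U ready]) = {Hold, Idle, Check, Crit, Req, Wait, Send, Init, Reset}, add states in Sat(ready) with some successor in Z. Already a fixed point.
Sat(E[ready U E[grant U ready]]) = {Hold, Idle, Check, Crit, Req, Wait, Send, Init, Reset}

{Hold, Idle, Check, Crit, Req, Wait, Send, Init, Reset}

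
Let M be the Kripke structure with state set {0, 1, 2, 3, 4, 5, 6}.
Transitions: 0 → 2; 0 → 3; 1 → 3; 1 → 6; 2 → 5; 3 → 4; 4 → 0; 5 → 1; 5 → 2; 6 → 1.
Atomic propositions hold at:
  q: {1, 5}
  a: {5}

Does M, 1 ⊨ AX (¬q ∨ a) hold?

Yes

Sat(¬q) = {0, 2, 3, 4, 6}
Sat(¬q ∨ a) = {0, 2, 3, 4, 5, 6}
Sat(AX (¬q ∨ a)) = {s : every successor in {0, 2, 3, 4, 5, 6}} = {0, 1, 2, 3, 4}
1 ∈ Sat(AX (¬q ∨ a)) = {0, 1, 2, 3, 4}, so the formula holds at 1.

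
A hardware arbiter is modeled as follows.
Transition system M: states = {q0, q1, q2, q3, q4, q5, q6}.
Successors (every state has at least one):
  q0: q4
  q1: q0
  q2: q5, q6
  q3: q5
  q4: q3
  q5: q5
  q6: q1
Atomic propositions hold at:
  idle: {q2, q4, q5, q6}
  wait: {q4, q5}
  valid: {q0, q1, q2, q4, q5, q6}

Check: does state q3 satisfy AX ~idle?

Sat(~idle) = {q0, q1, q3}
Sat(AX ~idle) = {s : every successor in {q0, q1, q3}} = {q1, q4, q6}
q3 ∉ Sat(AX ~idle) = {q1, q4, q6}, so the formula does not hold at q3.

No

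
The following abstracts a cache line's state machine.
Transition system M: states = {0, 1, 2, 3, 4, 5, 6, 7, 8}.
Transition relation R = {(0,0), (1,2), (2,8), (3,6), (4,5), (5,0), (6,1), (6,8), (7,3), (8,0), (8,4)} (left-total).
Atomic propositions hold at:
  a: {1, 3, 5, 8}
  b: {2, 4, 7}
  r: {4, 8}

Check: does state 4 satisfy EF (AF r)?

AF r: least fixpoint, start Z0 = {4, 8}, add states with every successor in Z. Z1 = {2, 4, 8}; Z2 = {1, 2, 4, 8}; Z3 = {1, 2, 4, 6, 8}; Z4 = {1, 2, 3, 4, 6, 8}; Z5 = {1, 2, 3, 4, 6, 7, 8}; fixed.
Sat(AF r) = {1, 2, 3, 4, 6, 7, 8}
EF (AF r): least fixpoint, start Z0 = {1, 2, 3, 4, 6, 7, 8}, add states with some successor in Z. Already a fixed point.
Sat(EF (AF r)) = {1, 2, 3, 4, 6, 7, 8}
4 ∈ Sat(EF (AF r)) = {1, 2, 3, 4, 6, 7, 8}, so the formula holds at 4.

Yes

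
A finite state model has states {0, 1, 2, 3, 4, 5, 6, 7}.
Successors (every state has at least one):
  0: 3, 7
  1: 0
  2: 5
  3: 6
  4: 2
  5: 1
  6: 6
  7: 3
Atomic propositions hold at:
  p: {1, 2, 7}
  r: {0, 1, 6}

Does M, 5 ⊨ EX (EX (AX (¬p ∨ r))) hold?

No

Sat(¬p) = {0, 3, 4, 5, 6}
Sat(¬p ∨ r) = {0, 1, 3, 4, 5, 6}
Sat(AX (¬p ∨ r)) = {s : every successor in {0, 1, 3, 4, 5, 6}} = {1, 2, 3, 5, 6, 7}
Sat(EX (AX (¬p ∨ r))) = {s : some successor in {1, 2, 3, 5, 6, 7}} = {0, 2, 3, 4, 5, 6, 7}
Sat(EX (EX (AX (¬p ∨ r)))) = {s : some successor in {0, 2, 3, 4, 5, 6, 7}} = {0, 1, 2, 3, 4, 6, 7}
5 ∉ Sat(EX (EX (AX (¬p ∨ r)))) = {0, 1, 2, 3, 4, 6, 7}, so the formula does not hold at 5.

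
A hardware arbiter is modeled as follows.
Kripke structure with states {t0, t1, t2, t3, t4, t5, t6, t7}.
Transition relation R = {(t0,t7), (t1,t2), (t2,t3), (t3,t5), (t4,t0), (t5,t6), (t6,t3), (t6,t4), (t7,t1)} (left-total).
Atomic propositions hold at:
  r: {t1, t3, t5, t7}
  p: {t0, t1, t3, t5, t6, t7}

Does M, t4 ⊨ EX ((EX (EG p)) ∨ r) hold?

EG p: greatest fixpoint, start Z0 = {t0, t1, t3, t5, t6, t7}, keep only states in Sat with some successor in Z. Z1 = {t0, t3, t5, t6, t7}; Z2 = {t0, t3, t5, t6}; Z3 = {t3, t5, t6}; fixed.
Sat(EG p) = {t3, t5, t6}
Sat(EX (EG p)) = {s : some successor in {t3, t5, t6}} = {t2, t3, t5, t6}
Sat((EX (EG p)) ∨ r) = {t1, t2, t3, t5, t6, t7}
Sat(EX ((EX (EG p)) ∨ r)) = {s : some successor in {t1, t2, t3, t5, t6, t7}} = {t0, t1, t2, t3, t5, t6, t7}
t4 ∉ Sat(EX ((EX (EG p)) ∨ r)) = {t0, t1, t2, t3, t5, t6, t7}, so the formula does not hold at t4.

No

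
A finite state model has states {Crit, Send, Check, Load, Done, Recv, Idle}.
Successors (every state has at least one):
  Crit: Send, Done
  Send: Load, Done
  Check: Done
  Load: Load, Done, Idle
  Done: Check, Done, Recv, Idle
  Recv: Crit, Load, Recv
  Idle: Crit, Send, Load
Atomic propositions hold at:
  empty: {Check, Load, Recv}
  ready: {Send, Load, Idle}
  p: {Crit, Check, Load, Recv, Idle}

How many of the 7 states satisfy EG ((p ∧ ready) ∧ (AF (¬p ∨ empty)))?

2

Sat(p ∧ ready) = {Load, Idle}
Sat(¬p) = {Send, Done}
Sat(¬p ∨ empty) = {Send, Check, Load, Done, Recv}
AF (¬p ∨ empty): least fixpoint, start Z0 = {Send, Check, Load, Done, Recv}, add states with every successor in Z. Z1 = {Crit, Send, Check, Load, Done, Recv}; Z2 = {Crit, Send, Check, Load, Done, Recv, Idle}; fixed.
Sat(AF (¬p ∨ empty)) = {Crit, Send, Check, Load, Done, Recv, Idle}
Sat((p ∧ ready) ∧ (AF (¬p ∨ empty))) = {Load, Idle}
EG ((p ∧ ready) ∧ (AF (¬p ∨ empty))): greatest fixpoint, start Z0 = {Load, Idle}, keep only states in Sat with some successor in Z. Already a fixed point.
Sat(EG ((p ∧ ready) ∧ (AF (¬p ∨ empty)))) = {Load, Idle}
|Sat(EG ((p ∧ ready) ∧ (AF (¬p ∨ empty))))| = |{Load, Idle}| = 2.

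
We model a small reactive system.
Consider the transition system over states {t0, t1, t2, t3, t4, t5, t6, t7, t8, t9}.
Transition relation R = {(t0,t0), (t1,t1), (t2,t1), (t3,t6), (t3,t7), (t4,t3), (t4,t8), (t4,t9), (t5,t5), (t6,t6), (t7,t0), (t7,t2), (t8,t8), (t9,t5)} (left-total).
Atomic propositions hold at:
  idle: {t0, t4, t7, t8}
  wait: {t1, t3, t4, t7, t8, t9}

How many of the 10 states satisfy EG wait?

EG wait: greatest fixpoint, start Z0 = {t1, t3, t4, t7, t8, t9}, keep only states in Sat with some successor in Z. Z1 = {t1, t3, t4, t8}; Z2 = {t1, t4, t8}; fixed.
Sat(EG wait) = {t1, t4, t8}
|Sat(EG wait)| = |{t1, t4, t8}| = 3.

3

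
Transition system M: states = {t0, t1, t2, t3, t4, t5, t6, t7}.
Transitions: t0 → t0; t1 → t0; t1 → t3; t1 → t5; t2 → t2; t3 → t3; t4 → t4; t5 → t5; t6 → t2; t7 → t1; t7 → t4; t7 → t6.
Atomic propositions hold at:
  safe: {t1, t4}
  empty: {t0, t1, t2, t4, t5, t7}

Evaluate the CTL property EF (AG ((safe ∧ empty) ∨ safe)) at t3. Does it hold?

No

Sat(safe ∧ empty) = {t1, t4}
Sat((safe ∧ empty) ∨ safe) = {t1, t4}
AG ((safe ∧ empty) ∨ safe): greatest fixpoint, start Z0 = {t1, t4}, keep only states in Sat with every successor in Z. Z1 = {t4}; fixed.
Sat(AG ((safe ∧ empty) ∨ safe)) = {t4}
EF (AG ((safe ∧ empty) ∨ safe)): least fixpoint, start Z0 = {t4}, add states with some successor in Z. Z1 = {t4, t7}; fixed.
Sat(EF (AG ((safe ∧ empty) ∨ safe))) = {t4, t7}
t3 ∉ Sat(EF (AG ((safe ∧ empty) ∨ safe))) = {t4, t7}, so the formula does not hold at t3.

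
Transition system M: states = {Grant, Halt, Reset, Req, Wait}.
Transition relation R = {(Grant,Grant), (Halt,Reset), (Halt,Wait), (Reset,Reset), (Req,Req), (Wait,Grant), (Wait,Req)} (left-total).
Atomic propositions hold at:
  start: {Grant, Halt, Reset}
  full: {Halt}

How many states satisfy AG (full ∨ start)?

Sat(full ∨ start) = {Grant, Halt, Reset}
AG (full ∨ start): greatest fixpoint, start Z0 = {Grant, Halt, Reset}, keep only states in Sat with every successor in Z. Z1 = {Grant, Reset}; fixed.
Sat(AG (full ∨ start)) = {Grant, Reset}
|Sat(AG (full ∨ start))| = |{Grant, Reset}| = 2.

2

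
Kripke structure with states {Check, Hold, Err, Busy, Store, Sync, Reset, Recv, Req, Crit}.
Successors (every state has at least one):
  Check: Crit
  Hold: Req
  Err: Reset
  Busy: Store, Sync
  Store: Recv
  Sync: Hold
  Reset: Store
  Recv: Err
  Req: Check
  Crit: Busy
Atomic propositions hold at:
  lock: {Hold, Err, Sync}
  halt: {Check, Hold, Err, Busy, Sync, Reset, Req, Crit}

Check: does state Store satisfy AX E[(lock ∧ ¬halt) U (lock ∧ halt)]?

Sat(¬halt) = {Store, Recv}
Sat(lock ∧ ¬halt) = ∅
Sat(lock ∧ halt) = {Hold, Err, Sync}
E[(lock ∧ ¬halt) U (lock ∧ halt)]: least fixpoint, start Z0 = Sat((lock ∧ halt)) = {Hold, Err, Sync}, add states in Sat(lock ∧ ¬halt) with some successor in Z. Already a fixed point.
Sat(E[(lock ∧ ¬halt) U (lock ∧ halt)]) = {Hold, Err, Sync}
Sat(AX E[(lock ∧ ¬halt) U (lock ∧ halt)]) = {s : every successor in {Hold, Err, Sync}} = {Sync, Recv}
Store ∉ Sat(AX E[(lock ∧ ¬halt) U (lock ∧ halt)]) = {Sync, Recv}, so the formula does not hold at Store.

No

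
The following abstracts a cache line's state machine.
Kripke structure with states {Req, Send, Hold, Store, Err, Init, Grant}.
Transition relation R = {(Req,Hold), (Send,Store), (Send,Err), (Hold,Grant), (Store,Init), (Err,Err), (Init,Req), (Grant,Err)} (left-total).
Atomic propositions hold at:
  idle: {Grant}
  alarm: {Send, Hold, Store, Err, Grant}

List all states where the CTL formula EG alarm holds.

{Send, Hold, Err, Grant}

EG alarm: greatest fixpoint, start Z0 = {Send, Hold, Store, Err, Grant}, keep only states in Sat with some successor in Z. Z1 = {Send, Hold, Err, Grant}; fixed.
Sat(EG alarm) = {Send, Hold, Err, Grant}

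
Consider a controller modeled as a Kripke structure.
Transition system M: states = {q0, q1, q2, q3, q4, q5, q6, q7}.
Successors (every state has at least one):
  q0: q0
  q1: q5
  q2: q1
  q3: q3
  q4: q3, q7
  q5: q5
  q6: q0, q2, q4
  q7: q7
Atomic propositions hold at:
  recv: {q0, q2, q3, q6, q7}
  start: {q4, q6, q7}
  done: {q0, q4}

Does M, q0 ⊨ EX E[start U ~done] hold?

Sat(~done) = {q1, q2, q3, q5, q6, q7}
E[start U ~done]: least fixpoint, start Z0 = Sat(~done) = {q1, q2, q3, q5, q6, q7}, add states in Sat(start) with some successor in Z. Z1 = {q1, q2, q3, q4, q5, q6, q7}; fixed.
Sat(E[start U ~done]) = {q1, q2, q3, q4, q5, q6, q7}
Sat(EX E[start U ~done]) = {s : some successor in {q1, q2, q3, q4, q5, q6, q7}} = {q1, q2, q3, q4, q5, q6, q7}
q0 ∉ Sat(EX E[start U ~done]) = {q1, q2, q3, q4, q5, q6, q7}, so the formula does not hold at q0.

No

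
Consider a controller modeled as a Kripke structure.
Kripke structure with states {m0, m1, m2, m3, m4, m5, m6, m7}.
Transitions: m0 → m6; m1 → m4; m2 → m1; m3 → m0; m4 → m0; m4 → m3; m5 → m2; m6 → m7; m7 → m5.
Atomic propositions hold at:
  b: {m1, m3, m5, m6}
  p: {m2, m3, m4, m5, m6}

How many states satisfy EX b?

Sat(EX b) = {s : some successor in {m1, m3, m5, m6}} = {m0, m2, m4, m7}
|Sat(EX b)| = |{m0, m2, m4, m7}| = 4.

4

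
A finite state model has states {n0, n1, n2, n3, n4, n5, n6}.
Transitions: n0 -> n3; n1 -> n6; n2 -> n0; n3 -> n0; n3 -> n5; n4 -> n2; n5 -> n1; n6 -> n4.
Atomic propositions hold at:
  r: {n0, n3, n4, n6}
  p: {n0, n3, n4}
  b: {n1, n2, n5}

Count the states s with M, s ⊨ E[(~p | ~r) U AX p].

Sat(~p) = {n1, n2, n5, n6}
Sat(~r) = {n1, n2, n5}
Sat(~p | ~r) = {n1, n2, n5, n6}
Sat(AX p) = {s : every successor in {n0, n3, n4}} = {n0, n2, n6}
E[(~p | ~r) U AX p]: least fixpoint, start Z0 = Sat(AX p) = {n0, n2, n6}, add states in Sat(~p | ~r) with some successor in Z. Z1 = {n0, n1, n2, n6}; Z2 = {n0, n1, n2, n5, n6}; fixed.
Sat(E[(~p | ~r) U AX p]) = {n0, n1, n2, n5, n6}
|Sat(E[(~p | ~r) U AX p])| = |{n0, n1, n2, n5, n6}| = 5.

5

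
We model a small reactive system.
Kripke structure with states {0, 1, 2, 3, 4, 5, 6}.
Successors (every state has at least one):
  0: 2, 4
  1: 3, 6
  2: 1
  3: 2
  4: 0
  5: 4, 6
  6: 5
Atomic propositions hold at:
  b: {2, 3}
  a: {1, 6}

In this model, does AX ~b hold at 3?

Sat(~b) = {0, 1, 4, 5, 6}
Sat(AX ~b) = {s : every successor in {0, 1, 4, 5, 6}} = {2, 4, 5, 6}
3 ∉ Sat(AX ~b) = {2, 4, 5, 6}, so the formula does not hold at 3.

No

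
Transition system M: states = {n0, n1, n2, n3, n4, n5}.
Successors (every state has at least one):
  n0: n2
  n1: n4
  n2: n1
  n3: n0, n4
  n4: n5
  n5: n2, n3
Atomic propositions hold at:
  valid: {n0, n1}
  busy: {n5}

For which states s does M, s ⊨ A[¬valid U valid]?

Sat(¬valid) = {n2, n3, n4, n5}
A[¬valid U valid]: least fixpoint, start Z0 = Sat(valid) = {n0, n1}, add states in Sat(¬valid) with every successor in Z. Z1 = {n0, n1, n2}; fixed.
Sat(A[¬valid U valid]) = {n0, n1, n2}

{n0, n1, n2}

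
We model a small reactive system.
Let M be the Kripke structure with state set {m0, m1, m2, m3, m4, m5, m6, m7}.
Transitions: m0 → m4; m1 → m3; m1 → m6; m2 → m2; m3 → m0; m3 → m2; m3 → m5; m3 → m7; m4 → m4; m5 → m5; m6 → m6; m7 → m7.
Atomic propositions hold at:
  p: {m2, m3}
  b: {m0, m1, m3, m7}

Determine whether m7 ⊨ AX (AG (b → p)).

No

Sat(b → p) = {m2, m3, m4, m5, m6}
AG (b → p): greatest fixpoint, start Z0 = {m2, m3, m4, m5, m6}, keep only states in Sat with every successor in Z. Z1 = {m2, m4, m5, m6}; fixed.
Sat(AG (b → p)) = {m2, m4, m5, m6}
Sat(AX (AG (b → p))) = {s : every successor in {m2, m4, m5, m6}} = {m0, m2, m4, m5, m6}
m7 ∉ Sat(AX (AG (b → p))) = {m0, m2, m4, m5, m6}, so the formula does not hold at m7.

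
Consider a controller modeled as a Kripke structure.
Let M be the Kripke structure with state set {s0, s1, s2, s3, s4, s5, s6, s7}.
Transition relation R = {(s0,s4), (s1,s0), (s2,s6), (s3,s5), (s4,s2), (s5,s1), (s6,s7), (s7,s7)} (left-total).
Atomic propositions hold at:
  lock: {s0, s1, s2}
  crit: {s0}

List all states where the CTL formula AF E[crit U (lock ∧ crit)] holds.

Sat(lock ∧ crit) = {s0}
E[crit U (lock ∧ crit)]: least fixpoint, start Z0 = Sat((lock ∧ crit)) = {s0}, add states in Sat(crit) with some successor in Z. Already a fixed point.
Sat(E[crit U (lock ∧ crit)]) = {s0}
AF E[crit U (lock ∧ crit)]: least fixpoint, start Z0 = {s0}, add states with every successor in Z. Z1 = {s0, s1}; Z2 = {s0, s1, s5}; Z3 = {s0, s1, s3, s5}; fixed.
Sat(AF E[crit U (lock ∧ crit)]) = {s0, s1, s3, s5}

{s0, s1, s3, s5}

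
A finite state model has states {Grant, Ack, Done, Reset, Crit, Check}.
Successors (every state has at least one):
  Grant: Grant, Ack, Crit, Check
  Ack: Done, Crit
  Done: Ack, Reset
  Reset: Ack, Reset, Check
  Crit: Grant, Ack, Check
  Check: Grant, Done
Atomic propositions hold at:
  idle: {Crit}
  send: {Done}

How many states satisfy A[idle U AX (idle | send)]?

Sat(idle | send) = {Done, Crit}
Sat(AX (idle | send)) = {s : every successor in {Done, Crit}} = {Ack}
A[idle U AX (idle | send)]: least fixpoint, start Z0 = Sat(AX (idle | send)) = {Ack}, add states in Sat(idle) with every successor in Z. Already a fixed point.
Sat(A[idle U AX (idle | send)]) = {Ack}
|Sat(A[idle U AX (idle | send)])| = |{Ack}| = 1.

1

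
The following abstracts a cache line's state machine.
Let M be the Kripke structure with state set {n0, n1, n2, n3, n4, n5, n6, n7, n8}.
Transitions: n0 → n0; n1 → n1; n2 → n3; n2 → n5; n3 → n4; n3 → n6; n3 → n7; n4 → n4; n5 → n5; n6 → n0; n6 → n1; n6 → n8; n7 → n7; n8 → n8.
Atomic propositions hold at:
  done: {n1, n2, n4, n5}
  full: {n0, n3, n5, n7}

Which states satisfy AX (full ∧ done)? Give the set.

{n5}

Sat(full ∧ done) = {n5}
Sat(AX (full ∧ done)) = {s : every successor in {n5}} = {n5}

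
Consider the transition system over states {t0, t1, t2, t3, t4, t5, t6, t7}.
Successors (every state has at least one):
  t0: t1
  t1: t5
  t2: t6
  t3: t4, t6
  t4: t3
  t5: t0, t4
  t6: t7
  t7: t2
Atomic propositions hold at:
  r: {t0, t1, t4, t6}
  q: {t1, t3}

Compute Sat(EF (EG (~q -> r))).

{t0, t1, t3, t4, t5}

Sat(~q) = {t0, t2, t4, t5, t6, t7}
Sat(~q -> r) = {t0, t1, t3, t4, t6}
EG (~q -> r): greatest fixpoint, start Z0 = {t0, t1, t3, t4, t6}, keep only states in Sat with some successor in Z. Z1 = {t0, t3, t4}; Z2 = {t3, t4}; fixed.
Sat(EG (~q -> r)) = {t3, t4}
EF (EG (~q -> r)): least fixpoint, start Z0 = {t3, t4}, add states with some successor in Z. Z1 = {t3, t4, t5}; Z2 = {t1, t3, t4, t5}; Z3 = {t0, t1, t3, t4, t5}; fixed.
Sat(EF (EG (~q -> r))) = {t0, t1, t3, t4, t5}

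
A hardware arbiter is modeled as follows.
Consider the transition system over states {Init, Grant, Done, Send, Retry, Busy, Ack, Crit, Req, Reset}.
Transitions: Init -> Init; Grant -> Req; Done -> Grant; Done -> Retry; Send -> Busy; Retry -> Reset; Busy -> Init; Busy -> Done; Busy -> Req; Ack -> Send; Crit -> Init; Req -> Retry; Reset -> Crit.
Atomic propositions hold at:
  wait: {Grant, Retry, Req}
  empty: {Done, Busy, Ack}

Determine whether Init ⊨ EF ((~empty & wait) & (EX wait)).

Sat(~empty) = {Init, Grant, Send, Retry, Crit, Req, Reset}
Sat(~empty & wait) = {Grant, Retry, Req}
Sat(EX wait) = {s : some successor in {Grant, Retry, Req}} = {Grant, Done, Busy, Req}
Sat((~empty & wait) & (EX wait)) = {Grant, Req}
EF ((~empty & wait) & (EX wait)): least fixpoint, start Z0 = {Grant, Req}, add states with some successor in Z. Z1 = {Grant, Done, Busy, Req}; Z2 = {Grant, Done, Send, Busy, Req}; Z3 = {Grant, Done, Send, Busy, Ack, Req}; fixed.
Sat(EF ((~empty & wait) & (EX wait))) = {Grant, Done, Send, Busy, Ack, Req}
Init ∉ Sat(EF ((~empty & wait) & (EX wait))) = {Grant, Done, Send, Busy, Ack, Req}, so the formula does not hold at Init.

No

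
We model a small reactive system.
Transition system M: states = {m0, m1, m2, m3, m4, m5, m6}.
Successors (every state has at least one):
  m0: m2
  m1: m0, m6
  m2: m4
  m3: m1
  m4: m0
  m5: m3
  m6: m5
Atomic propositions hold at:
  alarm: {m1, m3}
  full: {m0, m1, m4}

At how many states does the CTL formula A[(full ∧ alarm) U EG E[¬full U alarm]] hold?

Sat(full ∧ alarm) = {m1}
Sat(¬full) = {m2, m3, m5, m6}
E[¬full U alarm]: least fixpoint, start Z0 = Sat(alarm) = {m1, m3}, add states in Sat(¬full) with some successor in Z. Z1 = {m1, m3, m5}; Z2 = {m1, m3, m5, m6}; fixed.
Sat(E[¬full U alarm]) = {m1, m3, m5, m6}
EG E[¬full U alarm]: greatest fixpoint, start Z0 = {m1, m3, m5, m6}, keep only states in Sat with some successor in Z. Already a fixed point.
Sat(EG E[¬full U alarm]) = {m1, m3, m5, m6}
A[(full ∧ alarm) U EG E[¬full U alarm]]: least fixpoint, start Z0 = Sat(EG E[¬full U alarm]) = {m1, m3, m5, m6}, add states in Sat(full ∧ alarm) with every successor in Z. Already a fixed point.
Sat(A[(full ∧ alarm) U EG E[¬full U alarm]]) = {m1, m3, m5, m6}
|Sat(A[(full ∧ alarm) U EG E[¬full U alarm]])| = |{m1, m3, m5, m6}| = 4.

4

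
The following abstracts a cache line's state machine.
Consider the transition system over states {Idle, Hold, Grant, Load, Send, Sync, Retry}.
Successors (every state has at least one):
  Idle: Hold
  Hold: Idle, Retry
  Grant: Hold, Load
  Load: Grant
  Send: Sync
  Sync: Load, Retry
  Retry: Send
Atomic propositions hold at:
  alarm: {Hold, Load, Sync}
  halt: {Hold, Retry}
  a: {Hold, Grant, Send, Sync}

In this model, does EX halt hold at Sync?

Sat(EX halt) = {s : some successor in {Hold, Retry}} = {Idle, Hold, Grant, Sync}
Sync ∈ Sat(EX halt) = {Idle, Hold, Grant, Sync}, so the formula holds at Sync.

Yes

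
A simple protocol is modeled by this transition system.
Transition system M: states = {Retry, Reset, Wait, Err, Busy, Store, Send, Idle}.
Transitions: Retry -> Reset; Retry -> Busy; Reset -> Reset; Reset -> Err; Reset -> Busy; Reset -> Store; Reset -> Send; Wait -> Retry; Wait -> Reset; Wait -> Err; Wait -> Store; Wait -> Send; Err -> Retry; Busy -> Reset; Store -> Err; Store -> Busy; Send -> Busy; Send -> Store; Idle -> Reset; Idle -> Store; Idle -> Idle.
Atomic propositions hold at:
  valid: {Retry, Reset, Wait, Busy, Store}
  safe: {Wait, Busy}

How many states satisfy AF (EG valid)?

7

EG valid: greatest fixpoint, start Z0 = {Retry, Reset, Wait, Busy, Store}, keep only states in Sat with some successor in Z. Already a fixed point.
Sat(EG valid) = {Retry, Reset, Wait, Busy, Store}
AF (EG valid): least fixpoint, start Z0 = {Retry, Reset, Wait, Busy, Store}, add states with every successor in Z. Z1 = {Retry, Reset, Wait, Err, Busy, Store, Send}; fixed.
Sat(AF (EG valid)) = {Retry, Reset, Wait, Err, Busy, Store, Send}
|Sat(AF (EG valid))| = |{Retry, Reset, Wait, Err, Busy, Store, Send}| = 7.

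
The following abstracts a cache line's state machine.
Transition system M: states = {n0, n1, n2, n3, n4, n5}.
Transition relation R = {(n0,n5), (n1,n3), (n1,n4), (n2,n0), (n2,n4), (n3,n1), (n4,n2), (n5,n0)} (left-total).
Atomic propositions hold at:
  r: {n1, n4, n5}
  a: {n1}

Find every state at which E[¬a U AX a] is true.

Sat(¬a) = {n0, n2, n3, n4, n5}
Sat(AX a) = {s : every successor in {n1}} = {n3}
E[¬a U AX a]: least fixpoint, start Z0 = Sat(AX a) = {n3}, add states in Sat(¬a) with some successor in Z. Already a fixed point.
Sat(E[¬a U AX a]) = {n3}

{n3}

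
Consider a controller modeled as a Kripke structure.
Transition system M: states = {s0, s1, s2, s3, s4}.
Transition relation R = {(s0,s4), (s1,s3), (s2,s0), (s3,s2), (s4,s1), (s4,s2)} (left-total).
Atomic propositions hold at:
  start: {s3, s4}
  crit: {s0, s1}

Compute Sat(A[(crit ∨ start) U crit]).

{s0, s1}

Sat(crit ∨ start) = {s0, s1, s3, s4}
A[(crit ∨ start) U crit]: least fixpoint, start Z0 = Sat(crit) = {s0, s1}, add states in Sat(crit ∨ start) with every successor in Z. Already a fixed point.
Sat(A[(crit ∨ start) U crit]) = {s0, s1}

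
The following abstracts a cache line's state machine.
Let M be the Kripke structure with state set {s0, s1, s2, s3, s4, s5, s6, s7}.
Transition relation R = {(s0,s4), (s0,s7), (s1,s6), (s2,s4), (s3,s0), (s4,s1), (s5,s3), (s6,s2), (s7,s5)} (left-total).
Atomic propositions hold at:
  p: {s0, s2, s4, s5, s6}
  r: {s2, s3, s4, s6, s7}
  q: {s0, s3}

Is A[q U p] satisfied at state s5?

Yes

A[q U p]: least fixpoint, start Z0 = Sat(p) = {s0, s2, s4, s5, s6}, add states in Sat(q) with every successor in Z. Z1 = {s0, s2, s3, s4, s5, s6}; fixed.
Sat(A[q U p]) = {s0, s2, s3, s4, s5, s6}
s5 ∈ Sat(A[q U p]) = {s0, s2, s3, s4, s5, s6}, so the formula holds at s5.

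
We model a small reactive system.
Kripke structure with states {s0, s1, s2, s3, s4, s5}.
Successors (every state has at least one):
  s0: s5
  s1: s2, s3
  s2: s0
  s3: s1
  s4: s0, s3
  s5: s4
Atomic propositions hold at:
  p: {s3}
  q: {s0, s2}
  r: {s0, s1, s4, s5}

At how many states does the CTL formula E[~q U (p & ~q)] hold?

Sat(~q) = {s1, s3, s4, s5}
Sat(p & ~q) = {s3}
E[~q U (p & ~q)]: least fixpoint, start Z0 = Sat((p & ~q)) = {s3}, add states in Sat(~q) with some successor in Z. Z1 = {s1, s3, s4}; Z2 = {s1, s3, s4, s5}; fixed.
Sat(E[~q U (p & ~q)]) = {s1, s3, s4, s5}
|Sat(E[~q U (p & ~q)])| = |{s1, s3, s4, s5}| = 4.

4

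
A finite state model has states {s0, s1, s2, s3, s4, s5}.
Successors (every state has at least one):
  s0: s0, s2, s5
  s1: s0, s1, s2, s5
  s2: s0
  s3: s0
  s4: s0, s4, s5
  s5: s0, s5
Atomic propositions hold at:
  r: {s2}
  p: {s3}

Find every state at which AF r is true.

AF r: least fixpoint, start Z0 = {s2}, add states with every successor in Z. Already a fixed point.
Sat(AF r) = {s2}

{s2}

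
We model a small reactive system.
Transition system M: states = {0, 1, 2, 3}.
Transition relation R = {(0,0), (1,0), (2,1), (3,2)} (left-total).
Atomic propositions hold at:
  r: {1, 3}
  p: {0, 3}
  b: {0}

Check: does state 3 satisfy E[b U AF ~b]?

Yes

Sat(~b) = {1, 2, 3}
AF ~b: least fixpoint, start Z0 = {1, 2, 3}, add states with every successor in Z. Already a fixed point.
Sat(AF ~b) = {1, 2, 3}
E[b U AF ~b]: least fixpoint, start Z0 = Sat(AF ~b) = {1, 2, 3}, add states in Sat(b) with some successor in Z. Already a fixed point.
Sat(E[b U AF ~b]) = {1, 2, 3}
3 ∈ Sat(E[b U AF ~b]) = {1, 2, 3}, so the formula holds at 3.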